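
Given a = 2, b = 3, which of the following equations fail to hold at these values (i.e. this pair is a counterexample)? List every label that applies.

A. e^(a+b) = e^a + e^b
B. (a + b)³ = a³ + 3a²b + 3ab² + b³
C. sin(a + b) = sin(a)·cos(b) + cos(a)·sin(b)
A

Evaluating each claim at the given values:
A. LHS = e^5 ≈ 148.4, RHS = e^2 + e^3 ≈ 27.47 → fails here (LHS ≠ RHS)
B. LHS = 125, RHS = 125 → holds here (LHS = RHS)
C. LHS = sin(5) ≈ -0.9589, RHS = sin(2)·cos(3) + sin(3)·cos(2) ≈ -0.9589 → holds here (LHS = RHS)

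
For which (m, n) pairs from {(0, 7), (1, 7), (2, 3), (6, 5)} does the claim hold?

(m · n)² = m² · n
(0, 7)

Testing each pair:
(0, 7): LHS = 0, RHS = 0 → holds
(1, 7): LHS = 49, RHS = 7 → fails
(2, 3): LHS = 36, RHS = 12 → fails
(6, 5): LHS = 900, RHS = 180 → fails

1 of 4 pairs satisfies the claim.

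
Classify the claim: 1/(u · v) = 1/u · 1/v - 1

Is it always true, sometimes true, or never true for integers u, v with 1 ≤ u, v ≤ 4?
The claim fails for every pair in the range. For instance at (u, v) = (3, 1): LHS = 1/3, RHS = -2/3.

Answer: Never true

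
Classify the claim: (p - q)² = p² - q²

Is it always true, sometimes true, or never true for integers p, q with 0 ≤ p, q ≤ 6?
Sometimes true

It holds at (p, q) = (6, 0) (both sides equal 36), but fails at (p, q) = (0, 1) (LHS = 1, RHS = -1).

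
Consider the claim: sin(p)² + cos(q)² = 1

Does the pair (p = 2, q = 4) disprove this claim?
Substituting p = 2, q = 4:
LHS = sin(2)² + cos(4)² ≈ 1.254
RHS = 1

Since LHS ≠ RHS, this pair disproves the claim.

Answer: Yes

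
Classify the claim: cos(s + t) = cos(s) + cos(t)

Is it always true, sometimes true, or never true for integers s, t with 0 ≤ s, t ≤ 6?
The claim fails for every pair in the range. For instance at (s, t) = (5, 2): LHS = cos(7) ≈ 0.7539, RHS = cos(2) + cos(5) ≈ -0.1325.

Answer: Never true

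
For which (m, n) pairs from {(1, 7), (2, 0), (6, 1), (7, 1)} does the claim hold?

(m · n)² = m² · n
Testing each pair:
(1, 7): LHS = 49, RHS = 7 → fails
(2, 0): LHS = 0, RHS = 0 → holds
(6, 1): LHS = 36, RHS = 36 → holds
(7, 1): LHS = 49, RHS = 49 → holds

3 of 4 pairs satisfy the claim.

Answer: (2, 0), (6, 1), (7, 1)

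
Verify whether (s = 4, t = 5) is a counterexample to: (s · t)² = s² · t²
No

Substituting s = 4, t = 5:
LHS = (4 · 5)² = 400
RHS = 4² · 5² = 400

The sides agree, so this pair does not disprove the claim.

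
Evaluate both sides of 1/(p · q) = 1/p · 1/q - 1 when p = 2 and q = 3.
LHS = 1/(2 · 3) = 1/6
RHS = 1/2 · 1/3 - 1 = -5/6

LHS ≠ RHS, so the equation does not hold here.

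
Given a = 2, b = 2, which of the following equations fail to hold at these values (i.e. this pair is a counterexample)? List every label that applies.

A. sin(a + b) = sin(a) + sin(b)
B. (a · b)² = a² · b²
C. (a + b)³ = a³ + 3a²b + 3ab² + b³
A

Evaluating each claim at the given values:
A. LHS = sin(4) ≈ -0.7568, RHS = 2·sin(2) ≈ 1.819 → fails here (LHS ≠ RHS)
B. LHS = 16, RHS = 16 → holds here (LHS = RHS)
C. LHS = 64, RHS = 64 → holds here (LHS = RHS)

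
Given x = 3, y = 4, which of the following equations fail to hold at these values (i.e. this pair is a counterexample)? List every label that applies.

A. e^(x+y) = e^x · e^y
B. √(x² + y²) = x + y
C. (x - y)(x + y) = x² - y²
Evaluating each claim at the given values:
A. LHS = e^7 ≈ 1097, RHS = e^7 ≈ 1097 → holds here (LHS = RHS)
B. LHS = 5, RHS = 7 → fails here (LHS ≠ RHS)
C. LHS = -7, RHS = -7 → holds here (LHS = RHS)

Answer: B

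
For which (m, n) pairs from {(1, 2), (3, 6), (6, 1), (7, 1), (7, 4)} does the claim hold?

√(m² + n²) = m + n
None

Testing each pair:
(1, 2): LHS = √(5) ≈ 2.236, RHS = 3 → fails
(3, 6): LHS = 3·√(5) ≈ 6.708, RHS = 9 → fails
(6, 1): LHS = √(37) ≈ 6.083, RHS = 7 → fails
(7, 1): LHS = 5·√(2) ≈ 7.071, RHS = 8 → fails
(7, 4): LHS = √(65) ≈ 8.062, RHS = 11 → fails

No pair satisfies the claim.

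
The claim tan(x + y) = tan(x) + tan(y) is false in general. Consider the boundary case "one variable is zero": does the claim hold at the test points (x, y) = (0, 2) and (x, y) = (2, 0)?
At (0, 2): LHS = tan(2) ≈ -2.185, RHS = tan(2) ≈ -2.185 → equal
At (2, 0): LHS = tan(2) ≈ -2.185, RHS = tan(2) ≈ -2.185 → equal

So the claim does hold at both of these boundary points, even though it is not an identity.

Answer: Yes, holds at both test points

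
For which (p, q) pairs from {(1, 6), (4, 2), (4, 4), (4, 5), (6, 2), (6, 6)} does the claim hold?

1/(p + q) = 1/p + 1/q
Testing each pair:
(1, 6): LHS = 1/7, RHS = 7/6 → fails
(4, 2): LHS = 1/6, RHS = 3/4 → fails
(4, 4): LHS = 1/8, RHS = 1/2 → fails
(4, 5): LHS = 1/9, RHS = 9/20 → fails
(6, 2): LHS = 1/8, RHS = 2/3 → fails
(6, 6): LHS = 1/12, RHS = 1/3 → fails

No pair satisfies the claim.

Answer: None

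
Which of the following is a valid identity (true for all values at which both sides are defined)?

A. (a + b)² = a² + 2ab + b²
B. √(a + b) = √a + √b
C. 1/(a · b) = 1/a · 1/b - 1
A

A: holds — e.g. at (4, 6), both sides equal 100.
B: fails at (5, 8) — LHS = √(13) ≈ 3.606, RHS = √(5) + 2·√(2) ≈ 5.064.
C: fails at (1, 3) — LHS = 1/3, RHS = -2/3.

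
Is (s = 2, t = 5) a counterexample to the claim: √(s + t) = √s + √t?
Substituting s = 2, t = 5:
LHS = √(2 + 5) = √(7) ≈ 2.646
RHS = √2 + √5 = √(2) + √(5) ≈ 3.65

Since LHS ≠ RHS, this pair disproves the claim.

Answer: Yes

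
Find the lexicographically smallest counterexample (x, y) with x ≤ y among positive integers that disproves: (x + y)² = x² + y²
(x, y) = (1, 1)

Substituting (1, 1) into the claim:
LHS = (1 + 1)² = 4
RHS = 1² + 1² = 2

Since LHS ≠ RHS, this pair disproves the claim, and no lexicographically smaller pair (x ≤ y, positive integers) does.

For instance (3, 7) is also a counterexample (LHS = 100, RHS = 58), but it's lexicographically larger.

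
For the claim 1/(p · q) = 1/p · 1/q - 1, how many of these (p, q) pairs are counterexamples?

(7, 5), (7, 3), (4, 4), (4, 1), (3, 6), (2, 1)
Testing each pair:
(7, 5): LHS = 1/35, RHS = -34/35 → counterexample
(7, 3): LHS = 1/21, RHS = -20/21 → counterexample
(4, 4): LHS = 1/16, RHS = -15/16 → counterexample
(4, 1): LHS = 1/4, RHS = -3/4 → counterexample
(3, 6): LHS = 1/18, RHS = -17/18 → counterexample
(2, 1): LHS = 1/2, RHS = -1/2 → counterexample

That makes 6 counterexamples.

Answer: 6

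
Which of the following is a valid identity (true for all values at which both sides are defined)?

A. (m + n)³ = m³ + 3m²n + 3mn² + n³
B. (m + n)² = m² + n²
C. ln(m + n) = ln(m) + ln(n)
A: holds — e.g. at (2, 7), both sides equal 729.
B: fails at (3, 5) — LHS = 64, RHS = 34.
C: fails at (4, 5) — LHS = ln(9) ≈ 2.197, RHS = ln(4) + ln(5) ≈ 2.996.

Answer: A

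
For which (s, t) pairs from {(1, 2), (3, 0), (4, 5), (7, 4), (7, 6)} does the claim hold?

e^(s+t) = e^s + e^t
None

Testing each pair:
(1, 2): LHS = e^3 ≈ 20.09, RHS = e + e^2 ≈ 10.11 → fails
(3, 0): LHS = e^3 ≈ 20.09, RHS = 1 + e^3 ≈ 21.09 → fails
(4, 5): LHS = e^9 ≈ 8103, RHS = e^4 + e^5 ≈ 203 → fails
(7, 4): LHS = e^11 ≈ 59874.1, RHS = e^4 + e^7 ≈ 1151 → fails
(7, 6): LHS = e^13 ≈ 442413.4, RHS = e^6 + e^7 ≈ 1500 → fails

No pair satisfies the claim.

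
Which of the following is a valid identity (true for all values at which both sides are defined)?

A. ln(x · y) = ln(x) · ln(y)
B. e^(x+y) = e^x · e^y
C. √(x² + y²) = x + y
A: fails at (3, 7) — LHS = ln(21) ≈ 3.045, RHS = ln(3)·ln(7) ≈ 2.138.
B: holds — e.g. at (2, 5), both sides equal e^7 ≈ 1097.
C: fails at (5, 8) — LHS = √(89) ≈ 9.434, RHS = 13.

Answer: B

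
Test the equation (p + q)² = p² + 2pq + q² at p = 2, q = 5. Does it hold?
Substituting p = 2, q = 5:

LHS = (2 + 5)² = 49
RHS = 2² + 2·2·5 + 5² = 49

LHS = RHS, so the equation holds at this point.

Answer: Holds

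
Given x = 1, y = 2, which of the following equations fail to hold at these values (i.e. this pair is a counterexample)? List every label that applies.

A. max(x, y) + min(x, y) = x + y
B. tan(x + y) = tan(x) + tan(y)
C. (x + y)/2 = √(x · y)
Evaluating each claim at the given values:
A. LHS = 3, RHS = 3 → holds here (LHS = RHS)
B. LHS = tan(3) ≈ -0.1425, RHS = tan(2) + tan(1) ≈ -0.6276 → fails here (LHS ≠ RHS)
C. LHS = 3/2, RHS = √(2) ≈ 1.414 → fails here (LHS ≠ RHS)

Answer: B, C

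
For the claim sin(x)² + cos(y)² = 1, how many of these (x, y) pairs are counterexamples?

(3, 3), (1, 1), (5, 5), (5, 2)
1

Testing each pair:
(3, 3): LHS = sin(3)² + cos(3)² = 1, RHS = 1 → satisfies claim
(1, 1): LHS = cos(1)² + sin(1)² = 1, RHS = 1 → satisfies claim
(5, 5): LHS = cos(5)² + sin(5)² = 1, RHS = 1 → satisfies claim
(5, 2): LHS = cos(2)² + sin(5)² ≈ 1.093, RHS = 1 → counterexample

That makes 1 counterexample.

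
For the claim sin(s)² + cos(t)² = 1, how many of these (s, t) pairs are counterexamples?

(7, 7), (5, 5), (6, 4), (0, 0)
Testing each pair:
(7, 7): LHS = sin(7)² + cos(7)² = 1, RHS = 1 → satisfies claim
(5, 5): LHS = cos(5)² + sin(5)² = 1, RHS = 1 → satisfies claim
(6, 4): LHS = sin(6)² + cos(4)² ≈ 0.5053, RHS = 1 → counterexample
(0, 0): LHS = 1, RHS = 1 → satisfies claim

That makes 1 counterexample.

Answer: 1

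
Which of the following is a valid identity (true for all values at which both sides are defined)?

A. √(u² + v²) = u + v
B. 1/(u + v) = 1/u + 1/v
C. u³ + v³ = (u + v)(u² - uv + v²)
A: fails at (3, 3) — LHS = 3·√(2) ≈ 4.243, RHS = 6.
B: fails at (4, 5) — LHS = 1/9, RHS = 9/20.
C: holds — e.g. at (3, 7), both sides equal 370.

Answer: C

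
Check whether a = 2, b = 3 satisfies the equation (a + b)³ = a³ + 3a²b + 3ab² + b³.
Holds

Substituting a = 2, b = 3:

LHS = (2 + 3)³ = 125
RHS = 2³ + 3·2²·3 + 3·2·3² + 3³ = 125

LHS = RHS, so the equation holds at this point.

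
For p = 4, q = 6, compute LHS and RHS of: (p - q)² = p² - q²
LHS = (4 - 6)² = 4
RHS = 4² - 6² = -20

LHS ≠ RHS, so the equation does not hold here.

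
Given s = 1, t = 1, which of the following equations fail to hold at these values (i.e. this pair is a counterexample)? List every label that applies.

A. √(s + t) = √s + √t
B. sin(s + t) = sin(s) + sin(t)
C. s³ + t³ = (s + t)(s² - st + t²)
A, B

Evaluating each claim at the given values:
A. LHS = √(2) ≈ 1.414, RHS = 2 → fails here (LHS ≠ RHS)
B. LHS = sin(2) ≈ 0.9093, RHS = 2·sin(1) ≈ 1.683 → fails here (LHS ≠ RHS)
C. LHS = 2, RHS = 2 → holds here (LHS = RHS)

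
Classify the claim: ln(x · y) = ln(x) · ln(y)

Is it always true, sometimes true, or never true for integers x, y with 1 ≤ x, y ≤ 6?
Sometimes true

It holds at (x, y) = (1, 1) (both sides equal 0), but fails at (x, y) = (1, 6) (LHS = ln(6) ≈ 1.792, RHS = 0).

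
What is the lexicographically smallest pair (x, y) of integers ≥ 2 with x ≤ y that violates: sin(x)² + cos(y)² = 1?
Substituting (2, 3) into the claim:
LHS = sin(2)² + cos(3)² ≈ 1.807
RHS = 1

Since LHS ≠ RHS, this pair disproves the claim, and no lexicographically smaller pair (x ≤ y, integers ≥ 2) does.

For instance (5, 9) is also a counterexample (LHS = cos(9)² + sin(5)² ≈ 1.75, RHS = 1), but it's lexicographically larger.

Answer: (x, y) = (2, 3)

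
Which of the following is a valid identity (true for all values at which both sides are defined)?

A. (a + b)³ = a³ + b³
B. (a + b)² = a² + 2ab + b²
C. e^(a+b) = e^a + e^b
B

A: fails at (2, 5) — LHS = 343, RHS = 133.
B: holds — e.g. at (3, 5), both sides equal 64.
C: fails at (2, 5) — LHS = e^7 ≈ 1097, RHS = e^2 + e^5 ≈ 155.8.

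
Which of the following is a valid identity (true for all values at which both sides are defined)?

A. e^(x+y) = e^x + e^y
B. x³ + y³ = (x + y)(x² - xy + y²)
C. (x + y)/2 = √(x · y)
B

A: fails at (6, 7) — LHS = e^13 ≈ 442413.4, RHS = e^6 + e^7 ≈ 1500.
B: holds — e.g. at (4, 4), both sides equal 128.
C: fails at (2, 5) — LHS = 7/2, RHS = √(10) ≈ 3.162.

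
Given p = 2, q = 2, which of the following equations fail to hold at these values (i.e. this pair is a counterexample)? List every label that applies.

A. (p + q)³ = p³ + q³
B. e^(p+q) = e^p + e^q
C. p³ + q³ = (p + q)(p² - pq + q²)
Evaluating each claim at the given values:
A. LHS = 64, RHS = 16 → fails here (LHS ≠ RHS)
B. LHS = e^4 ≈ 54.6, RHS = 2·e^2 ≈ 14.78 → fails here (LHS ≠ RHS)
C. LHS = 16, RHS = 16 → holds here (LHS = RHS)

Answer: A, B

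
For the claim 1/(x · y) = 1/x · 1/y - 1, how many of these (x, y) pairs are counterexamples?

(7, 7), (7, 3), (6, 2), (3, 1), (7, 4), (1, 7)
Testing each pair:
(7, 7): LHS = 1/49, RHS = -48/49 → counterexample
(7, 3): LHS = 1/21, RHS = -20/21 → counterexample
(6, 2): LHS = 1/12, RHS = -11/12 → counterexample
(3, 1): LHS = 1/3, RHS = -2/3 → counterexample
(7, 4): LHS = 1/28, RHS = -27/28 → counterexample
(1, 7): LHS = 1/7, RHS = -6/7 → counterexample

That makes 6 counterexamples.

Answer: 6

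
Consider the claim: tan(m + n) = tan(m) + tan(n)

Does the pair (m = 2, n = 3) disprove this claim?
Substituting m = 2, n = 3:
LHS = tan(2 + 3) = tan(5) ≈ -3.381
RHS = tan(2) + tan(3) ≈ -2.328

Since LHS ≠ RHS, this pair disproves the claim.

Answer: Yes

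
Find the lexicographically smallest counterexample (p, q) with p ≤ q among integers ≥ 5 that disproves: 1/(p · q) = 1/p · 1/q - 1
Substituting (5, 5) into the claim:
LHS = 1/(5 · 5) = 1/25
RHS = 1/5 · 1/5 - 1 = -24/25

Since LHS ≠ RHS, this pair disproves the claim, and no lexicographically smaller pair (p ≤ q, integers ≥ 5) does.

For instance (9, 12) is also a counterexample (LHS = 1/108, RHS = -107/108), but it's lexicographically larger.

Answer: (p, q) = (5, 5)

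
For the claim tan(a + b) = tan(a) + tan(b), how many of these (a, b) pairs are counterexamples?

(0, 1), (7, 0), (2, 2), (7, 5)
Testing each pair:
(0, 1): LHS = tan(1) ≈ 1.557, RHS = tan(1) ≈ 1.557 → satisfies claim
(7, 0): LHS = tan(7) ≈ 0.8714, RHS = tan(7) ≈ 0.8714 → satisfies claim
(2, 2): LHS = tan(4) ≈ 1.158, RHS = 2·tan(2) ≈ -4.37 → counterexample
(7, 5): LHS = tan(12) ≈ -0.6359, RHS = tan(5) + tan(7) ≈ -2.509 → counterexample

That makes 2 counterexamples.

Answer: 2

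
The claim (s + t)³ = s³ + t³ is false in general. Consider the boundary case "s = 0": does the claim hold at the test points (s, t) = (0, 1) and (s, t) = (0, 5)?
Yes, holds at both test points

At (0, 1): LHS = 1, RHS = 1 → equal
At (0, 5): LHS = 125, RHS = 125 → equal

So the claim does hold at both of these boundary points, even though it is not an identity.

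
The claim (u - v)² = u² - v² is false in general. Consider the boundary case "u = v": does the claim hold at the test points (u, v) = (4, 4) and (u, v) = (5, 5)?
Yes, holds at both test points

At (4, 4): LHS = 0, RHS = 0 → equal
At (5, 5): LHS = 0, RHS = 0 → equal

So the claim does hold at both of these boundary points, even though it is not an identity.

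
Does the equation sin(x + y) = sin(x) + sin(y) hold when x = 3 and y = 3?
Fails

Substituting x = 3, y = 3:

LHS = sin(3 + 3) = sin(6) ≈ -0.2794
RHS = sin(3) + sin(3) = 2·sin(3) ≈ 0.2822

LHS ≠ RHS, so the equation does not hold at this point.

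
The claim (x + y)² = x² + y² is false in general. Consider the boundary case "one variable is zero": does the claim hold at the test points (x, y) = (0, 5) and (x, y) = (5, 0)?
At (0, 5): LHS = 25, RHS = 25 → equal
At (5, 0): LHS = 25, RHS = 25 → equal

So the claim does hold at both of these boundary points, even though it is not an identity.

Answer: Yes, holds at both test points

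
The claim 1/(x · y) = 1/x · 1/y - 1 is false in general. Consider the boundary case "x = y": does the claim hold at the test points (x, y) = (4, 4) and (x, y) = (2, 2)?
No, fails at both test points

At (4, 4): LHS = 1/16 ≠ RHS = -15/16
At (2, 2): LHS = 1/4 ≠ RHS = -3/4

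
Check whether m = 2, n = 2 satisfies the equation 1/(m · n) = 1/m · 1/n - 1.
Substituting m = 2, n = 2:

LHS = 1/(2 · 2) = 1/4
RHS = 1/2 · 1/2 - 1 = -3/4

LHS ≠ RHS, so the equation does not hold at this point.

Answer: Fails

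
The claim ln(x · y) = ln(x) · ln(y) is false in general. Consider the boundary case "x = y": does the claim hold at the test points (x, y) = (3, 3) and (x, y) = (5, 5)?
No, fails at both test points

At (3, 3): LHS = ln(9) ≈ 2.197 ≠ RHS = ln(3)² ≈ 1.207
At (5, 5): LHS = ln(25) ≈ 3.219 ≠ RHS = ln(5)² ≈ 2.59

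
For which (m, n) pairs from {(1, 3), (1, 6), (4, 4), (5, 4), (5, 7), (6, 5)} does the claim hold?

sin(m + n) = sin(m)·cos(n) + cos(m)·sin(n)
Testing each pair:
(1, 3): LHS = sin(4) ≈ -0.7568, RHS = sin(1)·cos(3) + sin(3)·cos(1) ≈ -0.7568 → holds
(1, 6): LHS = sin(7) ≈ 0.657, RHS = sin(6)·cos(1) + sin(1)·cos(6) ≈ 0.657 → holds
(4, 4): LHS = sin(8) ≈ 0.9894, RHS = 2·sin(4)·cos(4) ≈ 0.9894 → holds
(5, 4): LHS = sin(9) ≈ 0.4121, RHS = sin(4)·cos(5) + sin(5)·cos(4) ≈ 0.4121 → holds
(5, 7): LHS = sin(12) ≈ -0.5366, RHS = sin(5)·cos(7) + sin(7)·cos(5) ≈ -0.5366 → holds
(6, 5): LHS = sin(11) ≈ -1, RHS = sin(5)·cos(6) + sin(6)·cos(5) ≈ -1 → holds

Every pair satisfies the claim.

Answer: All pairs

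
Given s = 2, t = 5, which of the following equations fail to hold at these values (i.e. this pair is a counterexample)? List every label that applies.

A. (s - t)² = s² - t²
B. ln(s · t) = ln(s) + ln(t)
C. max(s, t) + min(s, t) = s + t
A

Evaluating each claim at the given values:
A. LHS = 9, RHS = -21 → fails here (LHS ≠ RHS)
B. LHS = ln(10) ≈ 2.303, RHS = ln(2) + ln(5) ≈ 2.303 → holds here (LHS = RHS)
C. LHS = 7, RHS = 7 → holds here (LHS = RHS)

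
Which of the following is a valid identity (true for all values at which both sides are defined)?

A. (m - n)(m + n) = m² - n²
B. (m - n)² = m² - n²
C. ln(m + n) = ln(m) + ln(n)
A

A: holds — e.g. at (1, 3), both sides equal -8.
B: fails at (2, 7) — LHS = 25, RHS = -45.
C: fails at (1, 1) — LHS = ln(2) ≈ 0.6931, RHS = 0.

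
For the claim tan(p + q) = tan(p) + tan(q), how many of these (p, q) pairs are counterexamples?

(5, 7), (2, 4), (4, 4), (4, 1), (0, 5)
4

Testing each pair:
(5, 7): LHS = tan(12) ≈ -0.6359, RHS = tan(5) + tan(7) ≈ -2.509 → counterexample
(2, 4): LHS = tan(6) ≈ -0.291, RHS = tan(2) + tan(4) ≈ -1.027 → counterexample
(4, 4): LHS = tan(8) ≈ -6.8, RHS = 2·tan(4) ≈ 2.316 → counterexample
(4, 1): LHS = tan(5) ≈ -3.381, RHS = tan(4) + tan(1) ≈ 2.715 → counterexample
(0, 5): LHS = tan(5) ≈ -3.381, RHS = tan(5) ≈ -3.381 → satisfies claim

That makes 4 counterexamples.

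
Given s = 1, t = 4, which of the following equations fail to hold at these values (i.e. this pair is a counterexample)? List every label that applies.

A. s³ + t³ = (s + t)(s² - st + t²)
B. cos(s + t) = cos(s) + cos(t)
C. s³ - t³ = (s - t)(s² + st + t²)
Evaluating each claim at the given values:
A. LHS = 65, RHS = 65 → holds here (LHS = RHS)
B. LHS = cos(5) ≈ 0.2837, RHS = cos(4) + cos(1) ≈ -0.1133 → fails here (LHS ≠ RHS)
C. LHS = -63, RHS = -63 → holds here (LHS = RHS)

Answer: B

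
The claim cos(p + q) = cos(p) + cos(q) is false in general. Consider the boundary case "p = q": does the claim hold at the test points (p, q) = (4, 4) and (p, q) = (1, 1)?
No, fails at both test points

At (4, 4): LHS = cos(8) ≈ -0.1455 ≠ RHS = 2·cos(4) ≈ -1.307
At (1, 1): LHS = cos(2) ≈ -0.4161 ≠ RHS = 2·cos(1) ≈ 1.081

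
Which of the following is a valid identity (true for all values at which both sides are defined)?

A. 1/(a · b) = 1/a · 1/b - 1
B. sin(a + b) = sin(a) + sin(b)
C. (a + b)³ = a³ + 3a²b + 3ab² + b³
C

A: fails at (2, 5) — LHS = 1/10, RHS = -9/10.
B: fails at (2, 2) — LHS = sin(4) ≈ -0.7568, RHS = 2·sin(2) ≈ 1.819.
C: holds — e.g. at (5, 8), both sides equal 2197.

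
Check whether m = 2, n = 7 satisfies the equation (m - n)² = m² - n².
Substituting m = 2, n = 7:

LHS = (2 - 7)² = 25
RHS = 2² - 7² = -45

LHS ≠ RHS, so the equation does not hold at this point.

Answer: Fails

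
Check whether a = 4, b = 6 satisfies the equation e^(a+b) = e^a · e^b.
Substituting a = 4, b = 6:

LHS = e^(4+6) = e^10 ≈ 22026.5
RHS = e^4 · e^6 = e^10 ≈ 22026.5

LHS = RHS, so the equation holds at this point.

Answer: Holds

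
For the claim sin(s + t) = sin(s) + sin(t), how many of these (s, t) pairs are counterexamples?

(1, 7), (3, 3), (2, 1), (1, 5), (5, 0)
Testing each pair:
(1, 7): LHS = sin(8) ≈ 0.9894, RHS = sin(7) + sin(1) ≈ 1.498 → counterexample
(3, 3): LHS = sin(6) ≈ -0.2794, RHS = 2·sin(3) ≈ 0.2822 → counterexample
(2, 1): LHS = sin(3) ≈ 0.1411, RHS = sin(1) + sin(2) ≈ 1.751 → counterexample
(1, 5): LHS = sin(6) ≈ -0.2794, RHS = sin(5) + sin(1) ≈ -0.1175 → counterexample
(5, 0): LHS = sin(5) ≈ -0.9589, RHS = sin(5) ≈ -0.9589 → satisfies claim

That makes 4 counterexamples.

Answer: 4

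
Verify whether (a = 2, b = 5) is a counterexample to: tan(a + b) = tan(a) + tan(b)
Yes

Substituting a = 2, b = 5:
LHS = tan(2 + 5) = tan(7) ≈ 0.8714
RHS = tan(2) + tan(5) ≈ -5.566

Since LHS ≠ RHS, this pair disproves the claim.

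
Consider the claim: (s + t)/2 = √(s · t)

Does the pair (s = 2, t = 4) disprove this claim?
Substituting s = 2, t = 4:
LHS = (2 + 4)/2 = 3
RHS = √(2 · 4) = 2·√(2) ≈ 2.828

Since LHS ≠ RHS, this pair disproves the claim.

Answer: Yes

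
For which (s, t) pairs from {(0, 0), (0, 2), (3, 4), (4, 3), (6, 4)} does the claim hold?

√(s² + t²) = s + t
Testing each pair:
(0, 0): LHS = 0, RHS = 0 → holds
(0, 2): LHS = 2, RHS = 2 → holds
(3, 4): LHS = 5, RHS = 7 → fails
(4, 3): LHS = 5, RHS = 7 → fails
(6, 4): LHS = 2·√(13) ≈ 7.211, RHS = 10 → fails

2 of 5 pairs satisfy the claim.

Answer: (0, 0), (0, 2)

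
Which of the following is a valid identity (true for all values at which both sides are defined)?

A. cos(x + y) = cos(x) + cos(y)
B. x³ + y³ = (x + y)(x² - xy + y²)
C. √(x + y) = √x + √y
A: fails at (4, 4) — LHS = cos(8) ≈ -0.1455, RHS = 2·cos(4) ≈ -1.307.
B: holds — e.g. at (2, 4), both sides equal 72.
C: fails at (1, 5) — LHS = √(6) ≈ 2.449, RHS = 1 + √(5) ≈ 3.236.

Answer: B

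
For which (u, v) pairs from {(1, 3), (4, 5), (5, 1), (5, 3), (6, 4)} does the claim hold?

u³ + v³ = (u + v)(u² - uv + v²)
All pairs

Testing each pair:
(1, 3): LHS = 28, RHS = 28 → holds
(4, 5): LHS = 189, RHS = 189 → holds
(5, 1): LHS = 126, RHS = 126 → holds
(5, 3): LHS = 152, RHS = 152 → holds
(6, 4): LHS = 280, RHS = 280 → holds

Every pair satisfies the claim.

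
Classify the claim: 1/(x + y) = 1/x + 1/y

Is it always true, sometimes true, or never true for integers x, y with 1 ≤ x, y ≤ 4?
The claim fails for every pair in the range. For instance at (x, y) = (3, 2): LHS = 1/5, RHS = 5/6.

Answer: Never true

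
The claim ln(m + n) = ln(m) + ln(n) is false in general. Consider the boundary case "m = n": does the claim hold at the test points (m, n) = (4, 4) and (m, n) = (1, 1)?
At (4, 4): LHS = ln(8) ≈ 2.079 ≠ RHS = 2·ln(4) ≈ 2.773
At (1, 1): LHS = ln(2) ≈ 0.6931 ≠ RHS = 0

Answer: No, fails at both test points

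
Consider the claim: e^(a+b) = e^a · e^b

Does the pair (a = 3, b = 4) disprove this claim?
Substituting a = 3, b = 4:
LHS = e^(3+4) = e^7 ≈ 1097
RHS = e^3 · e^4 = e^7 ≈ 1097

The sides agree, so this pair does not disprove the claim.

Answer: No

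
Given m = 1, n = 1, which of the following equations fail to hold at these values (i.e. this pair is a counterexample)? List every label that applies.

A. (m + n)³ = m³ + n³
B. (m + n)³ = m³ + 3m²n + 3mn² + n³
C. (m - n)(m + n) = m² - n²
A

Evaluating each claim at the given values:
A. LHS = 8, RHS = 2 → fails here (LHS ≠ RHS)
B. LHS = 8, RHS = 8 → holds here (LHS = RHS)
C. LHS = 0, RHS = 0 → holds here (LHS = RHS)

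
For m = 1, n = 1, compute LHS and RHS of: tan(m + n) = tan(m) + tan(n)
LHS = tan(1 + 1) = tan(2) ≈ -2.185
RHS = tan(1) + tan(1) = 2·tan(1) ≈ 3.115

LHS ≠ RHS (they differ by about 5.3), so the equation does not hold here.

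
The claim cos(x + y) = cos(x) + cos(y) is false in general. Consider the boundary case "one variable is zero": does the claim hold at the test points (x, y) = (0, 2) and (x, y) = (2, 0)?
No, fails at both test points

At (0, 2): LHS = cos(2) ≈ -0.4161 ≠ RHS = cos(2) + 1 ≈ 0.5839
At (2, 0): LHS = cos(2) ≈ -0.4161 ≠ RHS = cos(2) + 1 ≈ 0.5839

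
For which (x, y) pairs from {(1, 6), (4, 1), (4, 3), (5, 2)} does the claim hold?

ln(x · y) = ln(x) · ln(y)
None

Testing each pair:
(1, 6): LHS = ln(6) ≈ 1.792, RHS = 0 → fails
(4, 1): LHS = ln(4) ≈ 1.386, RHS = 0 → fails
(4, 3): LHS = ln(12) ≈ 2.485, RHS = ln(3)·ln(4) ≈ 1.523 → fails
(5, 2): LHS = ln(10) ≈ 2.303, RHS = ln(2)·ln(5) ≈ 1.116 → fails

No pair satisfies the claim.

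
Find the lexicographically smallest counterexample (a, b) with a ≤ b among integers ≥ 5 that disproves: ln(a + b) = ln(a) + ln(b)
Substituting (5, 5) into the claim:
LHS = ln(5 + 5) = ln(10) ≈ 2.303
RHS = ln(5) + ln(5) = 2·ln(5) ≈ 3.219

Since LHS ≠ RHS, this pair disproves the claim, and no lexicographically smaller pair (a ≤ b, integers ≥ 5) does.

For instance (11, 11) is also a counterexample (LHS = ln(22) ≈ 3.091, RHS = 2·ln(11) ≈ 4.796), but it's lexicographically larger.

Answer: (a, b) = (5, 5)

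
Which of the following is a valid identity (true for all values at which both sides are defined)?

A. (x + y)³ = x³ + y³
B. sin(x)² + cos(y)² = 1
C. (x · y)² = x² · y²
A: fails at (4, 6) — LHS = 1000, RHS = 280.
B: fails at (2, 7) — LHS = cos(7)² + sin(2)² ≈ 1.395, RHS = 1.
C: holds — e.g. at (3, 4), both sides equal 144.

Answer: C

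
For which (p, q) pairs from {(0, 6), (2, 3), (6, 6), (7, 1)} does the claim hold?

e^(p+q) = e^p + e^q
Testing each pair:
(0, 6): LHS = e^6 ≈ 403.4, RHS = 1 + e^6 ≈ 404.4 → fails
(2, 3): LHS = e^5 ≈ 148.4, RHS = e^2 + e^3 ≈ 27.47 → fails
(6, 6): LHS = e^12 ≈ 162754.8, RHS = 2·e^6 ≈ 806.9 → fails
(7, 1): LHS = e^8 ≈ 2981, RHS = e + e^7 ≈ 1099 → fails

No pair satisfies the claim.

Answer: None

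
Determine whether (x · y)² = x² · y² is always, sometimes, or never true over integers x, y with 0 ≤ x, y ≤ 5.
Always true

The identity holds for every pair in the range. For instance at (x, y) = (2, 5): both sides equal 100.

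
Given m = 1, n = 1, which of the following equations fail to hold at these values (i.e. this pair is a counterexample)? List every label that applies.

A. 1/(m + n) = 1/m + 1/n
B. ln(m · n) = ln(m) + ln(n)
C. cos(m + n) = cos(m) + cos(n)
Evaluating each claim at the given values:
A. LHS = 1/2, RHS = 2 → fails here (LHS ≠ RHS)
B. LHS = 0, RHS = 0 → holds here (LHS = RHS)
C. LHS = cos(2) ≈ -0.4161, RHS = 2·cos(1) ≈ 1.081 → fails here (LHS ≠ RHS)

Answer: A, C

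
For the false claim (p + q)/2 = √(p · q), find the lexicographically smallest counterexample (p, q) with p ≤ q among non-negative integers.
(p, q) = (0, 1)

Substituting (0, 1) into the claim:
LHS = (0 + 1)/2 = 1/2
RHS = √(0 · 1) = 0

Since LHS ≠ RHS, this pair disproves the claim, and no lexicographically smaller pair (p ≤ q, non-negative integers) does.

For instance (2, 3) is also a counterexample (LHS = 5/2, RHS = √(6) ≈ 2.449), but it's lexicographically larger.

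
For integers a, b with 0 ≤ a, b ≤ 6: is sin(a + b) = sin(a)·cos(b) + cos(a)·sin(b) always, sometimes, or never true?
The identity holds for every pair in the range. For instance at (a, b) = (3, 3): both sides equal sin(6) ≈ -0.2794.

Answer: Always true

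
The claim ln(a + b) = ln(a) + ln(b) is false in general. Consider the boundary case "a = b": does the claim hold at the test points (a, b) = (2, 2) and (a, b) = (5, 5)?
Only at (2, 2)

At (2, 2): LHS = ln(4) ≈ 1.386, RHS = 2·ln(2) ≈ 1.386 → equal
At (5, 5): LHS = ln(10) ≈ 2.303 ≠ RHS = 2·ln(5) ≈ 3.219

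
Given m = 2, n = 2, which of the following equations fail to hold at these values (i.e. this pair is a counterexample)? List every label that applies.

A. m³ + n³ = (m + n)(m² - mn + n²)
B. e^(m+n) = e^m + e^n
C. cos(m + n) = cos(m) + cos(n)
Evaluating each claim at the given values:
A. LHS = 16, RHS = 16 → holds here (LHS = RHS)
B. LHS = e^4 ≈ 54.6, RHS = 2·e^2 ≈ 14.78 → fails here (LHS ≠ RHS)
C. LHS = cos(4) ≈ -0.6536, RHS = 2·cos(2) ≈ -0.8323 → fails here (LHS ≠ RHS)

Answer: B, C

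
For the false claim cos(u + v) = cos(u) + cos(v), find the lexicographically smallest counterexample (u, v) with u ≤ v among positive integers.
(u, v) = (1, 1)

Substituting (1, 1) into the claim:
LHS = cos(1 + 1) = cos(2) ≈ -0.4161
RHS = cos(1) + cos(1) = 2·cos(1) ≈ 1.081

Since LHS ≠ RHS, this pair disproves the claim, and no lexicographically smaller pair (u ≤ v, positive integers) does.

For instance (1, 3) is also a counterexample (LHS = cos(4) ≈ -0.6536, RHS = cos(3) + cos(1) ≈ -0.4497), but it's lexicographically larger.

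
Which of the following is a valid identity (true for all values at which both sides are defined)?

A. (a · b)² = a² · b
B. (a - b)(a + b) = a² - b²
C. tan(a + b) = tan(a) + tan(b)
B

A: fails at (1, 5) — LHS = 25, RHS = 5.
B: holds — e.g. at (1, 4), both sides equal -15.
C: fails at (6, 7) — LHS = tan(13) ≈ 0.463, RHS = tan(6) + tan(7) ≈ 0.5804.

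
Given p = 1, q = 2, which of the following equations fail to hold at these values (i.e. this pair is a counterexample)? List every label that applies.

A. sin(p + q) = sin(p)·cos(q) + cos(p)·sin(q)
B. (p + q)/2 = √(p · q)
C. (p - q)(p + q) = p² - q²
Evaluating each claim at the given values:
A. LHS = sin(3) ≈ 0.1411, RHS = sin(1)·cos(2) + sin(2)·cos(1) ≈ 0.1411 → holds here (LHS = RHS)
B. LHS = 3/2, RHS = √(2) ≈ 1.414 → fails here (LHS ≠ RHS)
C. LHS = -3, RHS = -3 → holds here (LHS = RHS)

Answer: B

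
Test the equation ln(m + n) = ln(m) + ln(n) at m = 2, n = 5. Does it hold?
Fails

Substituting m = 2, n = 5:

LHS = ln(2 + 5) = ln(7) ≈ 1.946
RHS = ln(2) + ln(5) ≈ 2.303

LHS ≠ RHS, so the equation does not hold at this point.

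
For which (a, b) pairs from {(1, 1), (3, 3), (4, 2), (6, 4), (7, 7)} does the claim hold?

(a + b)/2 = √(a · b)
Testing each pair:
(1, 1): LHS = 1, RHS = 1 → holds
(3, 3): LHS = 3, RHS = 3 → holds
(4, 2): LHS = 3, RHS = 2·√(2) ≈ 2.828 → fails
(6, 4): LHS = 5, RHS = 2·√(6) ≈ 4.899 → fails
(7, 7): LHS = 7, RHS = 7 → holds

3 of 5 pairs satisfy the claim.

Answer: (1, 1), (3, 3), (7, 7)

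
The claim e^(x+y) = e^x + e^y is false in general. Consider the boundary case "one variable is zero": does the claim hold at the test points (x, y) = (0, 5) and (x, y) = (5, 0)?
No, fails at both test points

At (0, 5): LHS = e^5 ≈ 148.4 ≠ RHS = 1 + e^5 ≈ 149.4
At (5, 0): LHS = e^5 ≈ 148.4 ≠ RHS = 1 + e^5 ≈ 149.4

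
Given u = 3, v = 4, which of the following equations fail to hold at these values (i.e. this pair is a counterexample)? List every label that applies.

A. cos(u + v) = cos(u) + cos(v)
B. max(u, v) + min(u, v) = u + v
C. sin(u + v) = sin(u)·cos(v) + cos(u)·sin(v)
A

Evaluating each claim at the given values:
A. LHS = cos(7) ≈ 0.7539, RHS = cos(3) + cos(4) ≈ -1.644 → fails here (LHS ≠ RHS)
B. LHS = 7, RHS = 7 → holds here (LHS = RHS)
C. LHS = sin(7) ≈ 0.657, RHS = sin(3)·cos(4) + sin(4)·cos(3) ≈ 0.657 → holds here (LHS = RHS)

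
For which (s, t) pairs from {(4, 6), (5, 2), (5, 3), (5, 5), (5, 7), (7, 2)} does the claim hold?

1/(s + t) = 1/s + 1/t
None

Testing each pair:
(4, 6): LHS = 1/10, RHS = 5/12 → fails
(5, 2): LHS = 1/7, RHS = 7/10 → fails
(5, 3): LHS = 1/8, RHS = 8/15 → fails
(5, 5): LHS = 1/10, RHS = 2/5 → fails
(5, 7): LHS = 1/12, RHS = 12/35 → fails
(7, 2): LHS = 1/9, RHS = 9/14 → fails

No pair satisfies the claim.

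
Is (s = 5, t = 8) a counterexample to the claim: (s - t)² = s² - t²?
Yes

Substituting s = 5, t = 8:
LHS = (5 - 8)² = 9
RHS = 5² - 8² = -39

Since LHS ≠ RHS, this pair disproves the claim.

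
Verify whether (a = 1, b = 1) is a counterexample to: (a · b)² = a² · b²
No

Substituting a = 1, b = 1:
LHS = (1 · 1)² = 1
RHS = 1² · 1² = 1

The sides agree, so this pair does not disprove the claim.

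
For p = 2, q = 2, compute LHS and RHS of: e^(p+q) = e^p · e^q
LHS = e^(2+2) = e^4 ≈ 54.6
RHS = e^2 · e^2 = e^4 ≈ 54.6

LHS = RHS: the two sides agree.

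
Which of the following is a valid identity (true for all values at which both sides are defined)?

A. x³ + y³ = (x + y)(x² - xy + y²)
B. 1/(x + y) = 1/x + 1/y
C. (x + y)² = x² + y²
A: holds — e.g. at (4, 5), both sides equal 189.
B: fails at (5, 5) — LHS = 1/10, RHS = 2/5.
C: fails at (4, 5) — LHS = 81, RHS = 41.

Answer: A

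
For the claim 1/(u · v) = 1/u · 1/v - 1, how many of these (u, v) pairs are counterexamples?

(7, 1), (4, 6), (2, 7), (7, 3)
4

Testing each pair:
(7, 1): LHS = 1/7, RHS = -6/7 → counterexample
(4, 6): LHS = 1/24, RHS = -23/24 → counterexample
(2, 7): LHS = 1/14, RHS = -13/14 → counterexample
(7, 3): LHS = 1/21, RHS = -20/21 → counterexample

That makes 4 counterexamples.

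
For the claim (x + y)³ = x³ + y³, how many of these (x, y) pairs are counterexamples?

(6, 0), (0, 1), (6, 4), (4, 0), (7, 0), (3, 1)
2

Testing each pair:
(6, 0): LHS = 216, RHS = 216 → satisfies claim
(0, 1): LHS = 1, RHS = 1 → satisfies claim
(6, 4): LHS = 1000, RHS = 280 → counterexample
(4, 0): LHS = 64, RHS = 64 → satisfies claim
(7, 0): LHS = 343, RHS = 343 → satisfies claim
(3, 1): LHS = 64, RHS = 28 → counterexample

That makes 2 counterexamples.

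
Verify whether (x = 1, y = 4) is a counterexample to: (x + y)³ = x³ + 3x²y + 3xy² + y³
No

Substituting x = 1, y = 4:
LHS = (1 + 4)³ = 125
RHS = 1³ + 3·1²·4 + 3·1·4² + 4³ = 125

The sides agree, so this pair does not disprove the claim.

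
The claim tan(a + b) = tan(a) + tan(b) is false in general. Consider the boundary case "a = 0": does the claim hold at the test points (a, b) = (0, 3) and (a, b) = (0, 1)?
Yes, holds at both test points

At (0, 3): LHS = tan(3) ≈ -0.1425, RHS = tan(3) ≈ -0.1425 → equal
At (0, 1): LHS = tan(1) ≈ 1.557, RHS = tan(1) ≈ 1.557 → equal

So the claim does hold at both of these boundary points, even though it is not an identity.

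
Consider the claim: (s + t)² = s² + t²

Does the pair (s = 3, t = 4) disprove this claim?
Substituting s = 3, t = 4:
LHS = (3 + 4)² = 49
RHS = 3² + 4² = 25

Since LHS ≠ RHS, this pair disproves the claim.

Answer: Yes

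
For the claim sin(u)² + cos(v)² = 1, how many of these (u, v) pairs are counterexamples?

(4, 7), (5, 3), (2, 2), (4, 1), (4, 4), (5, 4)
Testing each pair:
(4, 7): LHS = cos(7)² + sin(4)² ≈ 1.141, RHS = 1 → counterexample
(5, 3): LHS = sin(5)² + cos(3)² ≈ 1.9, RHS = 1 → counterexample
(2, 2): LHS = cos(2)² + sin(2)² = 1, RHS = 1 → satisfies claim
(4, 1): LHS = cos(1)² + sin(4)² ≈ 0.8647, RHS = 1 → counterexample
(4, 4): LHS = cos(4)² + sin(4)² = 1, RHS = 1 → satisfies claim
(5, 4): LHS = cos(4)² + sin(5)² ≈ 1.347, RHS = 1 → counterexample

That makes 4 counterexamples.

Answer: 4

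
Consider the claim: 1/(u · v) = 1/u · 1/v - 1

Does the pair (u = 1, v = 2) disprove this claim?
Substituting u = 1, v = 2:
LHS = 1/(1 · 2) = 1/2
RHS = 1/1 · 1/2 - 1 = -1/2

Since LHS ≠ RHS, this pair disproves the claim.

Answer: Yes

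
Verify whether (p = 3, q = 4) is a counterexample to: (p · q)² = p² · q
Yes

Substituting p = 3, q = 4:
LHS = (3 · 4)² = 144
RHS = 3² · 4 = 36

Since LHS ≠ RHS, this pair disproves the claim.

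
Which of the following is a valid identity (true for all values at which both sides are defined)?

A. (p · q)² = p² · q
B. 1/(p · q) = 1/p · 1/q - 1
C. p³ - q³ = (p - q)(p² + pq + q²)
C

A: fails at (2, 7) — LHS = 196, RHS = 28.
B: fails at (1, 2) — LHS = 1/2, RHS = -1/2.
C: holds — e.g. at (3, 7), both sides equal -316.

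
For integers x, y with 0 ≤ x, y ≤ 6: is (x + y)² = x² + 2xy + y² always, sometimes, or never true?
The identity holds for every pair in the range. For instance at (x, y) = (2, 4): both sides equal 36.

Answer: Always true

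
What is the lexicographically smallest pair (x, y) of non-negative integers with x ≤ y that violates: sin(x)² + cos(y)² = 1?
(x, y) = (0, 1)

Substituting (0, 1) into the claim:
LHS = sin(0)² + cos(1)² = cos(1)² ≈ 0.2919
RHS = 1

Since LHS ≠ RHS, this pair disproves the claim, and no lexicographically smaller pair (x ≤ y, non-negative integers) does.

For instance (3, 4) is also a counterexample (LHS = sin(3)² + cos(4)² ≈ 0.4472, RHS = 1), but it's lexicographically larger.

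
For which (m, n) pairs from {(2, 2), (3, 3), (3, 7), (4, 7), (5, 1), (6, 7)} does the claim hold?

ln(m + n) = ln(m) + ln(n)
(2, 2)

Testing each pair:
(2, 2): LHS = ln(4) ≈ 1.386, RHS = 2·ln(2) ≈ 1.386 → holds
(3, 3): LHS = ln(6) ≈ 1.792, RHS = 2·ln(3) ≈ 2.197 → fails
(3, 7): LHS = ln(10) ≈ 2.303, RHS = ln(3) + ln(7) ≈ 3.045 → fails
(4, 7): LHS = ln(11) ≈ 2.398, RHS = ln(4) + ln(7) ≈ 3.332 → fails
(5, 1): LHS = ln(6) ≈ 1.792, RHS = ln(5) ≈ 1.609 → fails
(6, 7): LHS = ln(13) ≈ 2.565, RHS = ln(6) + ln(7) ≈ 3.738 → fails

1 of 6 pairs satisfies the claim.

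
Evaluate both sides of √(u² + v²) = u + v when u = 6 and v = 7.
LHS = √(6² + 7²) = √(85) ≈ 9.22
RHS = 6 + 7 = 13

LHS ≠ RHS (they differ by about 3.78), so the equation does not hold here.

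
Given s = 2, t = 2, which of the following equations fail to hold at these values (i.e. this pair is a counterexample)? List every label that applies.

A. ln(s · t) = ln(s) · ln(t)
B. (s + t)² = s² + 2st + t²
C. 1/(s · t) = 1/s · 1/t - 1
Evaluating each claim at the given values:
A. LHS = ln(4) ≈ 1.386, RHS = ln(2)² ≈ 0.4805 → fails here (LHS ≠ RHS)
B. LHS = 16, RHS = 16 → holds here (LHS = RHS)
C. LHS = 1/4, RHS = -3/4 → fails here (LHS ≠ RHS)

Answer: A, C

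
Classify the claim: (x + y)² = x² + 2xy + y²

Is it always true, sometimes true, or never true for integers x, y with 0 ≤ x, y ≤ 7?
The identity holds for every pair in the range. For instance at (x, y) = (5, 5): both sides equal 100.

Answer: Always true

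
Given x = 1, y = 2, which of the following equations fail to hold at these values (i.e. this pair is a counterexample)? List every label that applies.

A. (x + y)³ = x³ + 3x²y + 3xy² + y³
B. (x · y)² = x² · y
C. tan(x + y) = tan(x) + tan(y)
B, C

Evaluating each claim at the given values:
A. LHS = 27, RHS = 27 → holds here (LHS = RHS)
B. LHS = 4, RHS = 2 → fails here (LHS ≠ RHS)
C. LHS = tan(3) ≈ -0.1425, RHS = tan(2) + tan(1) ≈ -0.6276 → fails here (LHS ≠ RHS)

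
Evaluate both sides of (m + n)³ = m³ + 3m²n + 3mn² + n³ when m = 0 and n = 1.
LHS = (0 + 1)³ = 1
RHS = 0³ + 3·0²·1 + 3·0·1² + 1³ = 1

LHS = RHS: the two sides agree.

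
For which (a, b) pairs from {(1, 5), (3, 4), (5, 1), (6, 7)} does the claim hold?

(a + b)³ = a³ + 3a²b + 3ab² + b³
All pairs

Testing each pair:
(1, 5): LHS = 216, RHS = 216 → holds
(3, 4): LHS = 343, RHS = 343 → holds
(5, 1): LHS = 216, RHS = 216 → holds
(6, 7): LHS = 2197, RHS = 2197 → holds

Every pair satisfies the claim.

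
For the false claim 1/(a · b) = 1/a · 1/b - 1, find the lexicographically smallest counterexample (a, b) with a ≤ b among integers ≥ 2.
Substituting (2, 2) into the claim:
LHS = 1/(2 · 2) = 1/4
RHS = 1/2 · 1/2 - 1 = -3/4

Since LHS ≠ RHS, this pair disproves the claim, and no lexicographically smaller pair (a ≤ b, integers ≥ 2) does.

For instance (8, 8) is also a counterexample (LHS = 1/64, RHS = -63/64), but it's lexicographically larger.

Answer: (a, b) = (2, 2)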